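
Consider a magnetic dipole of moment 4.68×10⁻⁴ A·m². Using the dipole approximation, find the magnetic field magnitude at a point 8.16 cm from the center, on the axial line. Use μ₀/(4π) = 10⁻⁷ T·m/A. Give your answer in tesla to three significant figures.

B ≈ 1.72×10⁻⁷ T

On axis B = (μ₀/4π)·2m/r³.
B = 2·(10⁻⁷)·(4.68×10⁻⁴) / (0.0816)³ = 1.723×10⁻⁷ T.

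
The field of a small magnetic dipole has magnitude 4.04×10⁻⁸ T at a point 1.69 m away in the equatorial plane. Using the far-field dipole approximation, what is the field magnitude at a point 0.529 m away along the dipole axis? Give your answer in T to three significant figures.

Dipole fields scale as 1/r³ in the far field.
The axial field is twice the equatorial field at the same r, so the geometry factor is 2/1.
B₂ = B₁ · (2/1) · (r₁/r₂)³ = 4.04×10⁻⁸ · 2 · (1.69/0.529)³.
(r₁/r₂)³ = (3.195)³ = 32.61.
B₂ ≈ 2.635×10⁻⁶ T.

B ≈ 2.63×10⁻⁶ T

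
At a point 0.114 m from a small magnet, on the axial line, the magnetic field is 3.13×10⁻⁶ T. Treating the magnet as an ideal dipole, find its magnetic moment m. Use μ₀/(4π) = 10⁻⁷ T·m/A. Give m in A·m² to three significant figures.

m ≈ 0.0232 A·m²

On axis B = (μ₀/4π)·2m/r³, so m = Br³·4π/(μ₀·2).
m = (3.13×10⁻⁶)·(0.114)³ / (2·10⁻⁷) = 0.02319 A·m².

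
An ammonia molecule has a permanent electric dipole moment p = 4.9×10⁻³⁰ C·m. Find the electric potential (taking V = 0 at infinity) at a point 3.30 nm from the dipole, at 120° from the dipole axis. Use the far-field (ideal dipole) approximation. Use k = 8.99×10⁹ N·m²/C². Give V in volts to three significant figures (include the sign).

The dipole potential is V = kp cosθ / r².
V = (8.99×10⁹)(4.90×10⁻³⁰)·cos120° / (3.30×10⁻⁹)² = -0.002023 V.

V ≈ -0.00202 V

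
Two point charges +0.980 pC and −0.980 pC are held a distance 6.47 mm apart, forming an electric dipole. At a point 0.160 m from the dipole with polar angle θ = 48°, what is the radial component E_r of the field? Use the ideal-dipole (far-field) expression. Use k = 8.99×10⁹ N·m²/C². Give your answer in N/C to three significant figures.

Dipole moment p = qd = (9.80×10⁻¹³ C)(0.00647 m) = 6.341×10⁻¹⁵ C·m.
For a dipole, E_r = (2kp cosθ)/r³.
kp/r³ = (8.99×10⁹)(6.341×10⁻¹⁵)/(0.160)³ = 0.01392 N/C.
E_r = 2·0.01392·cos48° = 0.01863 N/C.

E_r ≈ 0.0186 N/C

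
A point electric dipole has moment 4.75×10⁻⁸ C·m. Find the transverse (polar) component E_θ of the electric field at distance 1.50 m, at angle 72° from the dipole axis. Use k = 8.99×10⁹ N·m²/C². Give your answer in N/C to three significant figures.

E_θ ≈ 120 N/C

For a dipole, E_θ = (kp sinθ)/r³.
kp/r³ = (8.99×10⁹)(4.75×10⁻⁸)/(1.50)³ = 126.5 N/C.
E_θ = 126.5·sin72° = 120.3 N/C.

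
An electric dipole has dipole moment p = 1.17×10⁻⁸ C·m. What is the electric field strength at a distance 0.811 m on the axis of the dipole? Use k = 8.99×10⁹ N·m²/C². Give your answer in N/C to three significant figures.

On the dipole axis E = 2kp/r³.
E = 2·(8.99×10⁹)(1.17×10⁻⁸) / (0.811)³ = 394.4 N/C.

E ≈ 394 N/C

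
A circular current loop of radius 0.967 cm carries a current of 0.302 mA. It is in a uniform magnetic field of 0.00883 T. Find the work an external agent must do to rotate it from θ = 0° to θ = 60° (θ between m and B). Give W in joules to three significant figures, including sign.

Magnetic moment m = IA = Iπa² = (3.02×10⁻⁴)·π·(0.00967)² = 8.872×10⁻⁸ A·m².
W_ext = ΔU = −mB cosθ₂ + mB cosθ₁ = mB(cosθ₁ − cosθ₂).
W = (8.872×10⁻⁸)(0.00883)·(cos0° − cos60°) = (7.834×10⁻¹⁰)·(+0.5000) = 3.917×10⁻¹⁰ J.

W ≈ 3.92×10⁻¹⁰ J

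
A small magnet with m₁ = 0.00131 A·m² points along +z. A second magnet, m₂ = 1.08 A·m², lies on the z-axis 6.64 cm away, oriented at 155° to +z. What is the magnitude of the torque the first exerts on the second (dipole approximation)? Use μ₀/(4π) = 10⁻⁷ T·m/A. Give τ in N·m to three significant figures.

Dipole B is on the axis of dipole A, so B₁ there is axial: B₁ = (μ₀/4π)·2m₁/r³ along +z.
B₁ = 2(10⁻⁷)(0.00131)/(0.0664)³ = 8.949×10⁻⁷ T.
τ = m₂ B₁ sinθ.
τ = (1.08)(8.949×10⁻⁷)·sin155° = 4.085×10⁻⁷ N·m.

τ ≈ 4.08×10⁻⁷ N·m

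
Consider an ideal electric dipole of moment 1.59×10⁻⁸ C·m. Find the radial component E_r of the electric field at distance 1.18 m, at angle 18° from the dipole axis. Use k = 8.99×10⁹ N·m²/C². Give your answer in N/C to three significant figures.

E_r ≈ 165 N/C

For a dipole, E_r = (2kp cosθ)/r³.
kp/r³ = (8.99×10⁹)(1.59×10⁻⁸)/(1.18)³ = 87.00 N/C.
E_r = 2·87.00·cos18° = 165.5 N/C.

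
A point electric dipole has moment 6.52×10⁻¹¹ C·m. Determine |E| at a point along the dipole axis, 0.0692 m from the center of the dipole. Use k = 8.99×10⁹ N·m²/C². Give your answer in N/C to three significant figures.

E ≈ 3540 N/C

On the dipole axis E = 2kp/r³.
E = 2·(8.99×10⁹)(6.52×10⁻¹¹) / (0.0692)³ = 3538 N/C.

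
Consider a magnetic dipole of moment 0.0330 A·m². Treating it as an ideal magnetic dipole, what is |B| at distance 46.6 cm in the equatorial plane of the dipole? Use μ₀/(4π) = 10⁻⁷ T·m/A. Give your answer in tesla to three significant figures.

In the equatorial plane B = (μ₀/4π)·m/r³ (half the axial value).
B = (10⁻⁷)·(0.0330) / (0.466)³ = 3.261×10⁻⁸ T.

B ≈ 3.26×10⁻⁸ T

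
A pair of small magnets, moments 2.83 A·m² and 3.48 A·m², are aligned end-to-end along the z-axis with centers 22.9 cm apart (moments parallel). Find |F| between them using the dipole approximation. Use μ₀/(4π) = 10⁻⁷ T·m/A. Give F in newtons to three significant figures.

F ≈ 0.00215 N

On-axis B of dipole 1: B = (μ₀/4π)·2m₁/r³. Force on dipole 2: F = m₂·dB/dr.
dB/dr = −(μ₀/4π)·6m₁/r⁴, so |F| = (μ₀/4π)·6m₁m₂/r⁴.
F = 6(10⁻⁷)(2.83)(3.48)/(0.229)⁴ = 0.002149 N.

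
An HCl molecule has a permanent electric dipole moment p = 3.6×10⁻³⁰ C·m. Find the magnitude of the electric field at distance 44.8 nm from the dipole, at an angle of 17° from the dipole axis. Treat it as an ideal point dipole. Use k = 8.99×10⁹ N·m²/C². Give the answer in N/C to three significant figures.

At angle θ the dipole field magnitude is E = (kp/r³)·√(1 + 3cos²θ).
kp/r³ = (8.99×10⁹)(3.60×10⁻³⁰) / (4.48×10⁻⁸)³ = 359.9 N/C.
√(1 + 3cos²17°) = √(1 + 3·0.9145) = √3.7436 ≈ 1.9348.
E ≈ 359.9 × 1.935 = 696.4 N/C.

E ≈ 696 N/C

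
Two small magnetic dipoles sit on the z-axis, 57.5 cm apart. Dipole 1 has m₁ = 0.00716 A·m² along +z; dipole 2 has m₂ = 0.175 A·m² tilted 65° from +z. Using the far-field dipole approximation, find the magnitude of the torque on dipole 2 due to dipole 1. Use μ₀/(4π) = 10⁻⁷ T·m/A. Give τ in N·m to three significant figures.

Dipole B is on the axis of dipole A, so B₁ there is axial: B₁ = (μ₀/4π)·2m₁/r³ along +z.
B₁ = 2(10⁻⁷)(0.00716)/(0.575)³ = 7.533×10⁻⁹ T.
τ = m₂ B₁ sinθ.
τ = (0.175)(7.533×10⁻⁹)·sin65° = 1.195×10⁻⁹ N·m.

τ ≈ 1.19×10⁻⁹ N·m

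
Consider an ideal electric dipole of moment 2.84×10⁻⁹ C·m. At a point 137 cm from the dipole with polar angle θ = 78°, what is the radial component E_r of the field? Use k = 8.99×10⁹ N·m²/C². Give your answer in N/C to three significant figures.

E_r ≈ 4.13 N/C

For a dipole, E_r = (2kp cosθ)/r³.
kp/r³ = (8.99×10⁹)(2.84×10⁻⁹)/(1.37)³ = 9.929 N/C.
E_r = 2·9.929·cos78° = 4.129 N/C.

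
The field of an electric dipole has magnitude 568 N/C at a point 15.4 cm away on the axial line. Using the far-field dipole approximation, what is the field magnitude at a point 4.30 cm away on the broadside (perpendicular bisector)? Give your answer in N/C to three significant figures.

E ≈ 1.30×10⁴ N/C

Dipole fields scale as 1/r³ in the far field.
The axial field is twice the equatorial field at the same r, so the geometry factor is 1/2.
E₂ = E₁ · (1/2) · (r₁/r₂)³ = 568 · 0.5 · (15.4/4.30)³.
(r₁/r₂)³ = (3.581)³ = 45.94.
E₂ ≈ 1.305×10⁴ N/C.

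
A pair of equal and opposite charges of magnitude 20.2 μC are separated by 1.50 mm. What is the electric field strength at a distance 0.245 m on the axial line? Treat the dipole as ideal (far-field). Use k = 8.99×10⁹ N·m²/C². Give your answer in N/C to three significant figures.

E ≈ 3.70×10⁴ N/C

Dipole moment p = qd = (2.02×10⁻⁵ C)(0.00150 m) = 3.03×10⁻⁸ C·m.
On the dipole axis E = 2kp/r³.
E = 2·(8.99×10⁹)(3.03×10⁻⁸) / (0.245)³ = 3.705×10⁴ N/C.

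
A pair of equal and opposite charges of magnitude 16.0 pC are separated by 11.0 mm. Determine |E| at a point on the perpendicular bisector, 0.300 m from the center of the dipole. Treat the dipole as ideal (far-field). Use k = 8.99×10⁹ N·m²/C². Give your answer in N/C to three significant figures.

E ≈ 0.0586 N/C

Dipole moment p = qd = (1.60×10⁻¹¹ C)(0.0110 m) = 1.76×10⁻¹³ C·m.
On the perpendicular bisector E = kp/r³ (half the axial value at the same distance).
E = (8.99×10⁹)(1.76×10⁻¹³) / (0.300)³ = 0.05860 N/C.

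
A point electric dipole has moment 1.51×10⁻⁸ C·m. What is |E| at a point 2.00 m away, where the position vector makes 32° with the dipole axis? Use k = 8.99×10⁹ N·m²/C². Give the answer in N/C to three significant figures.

E ≈ 30.2 N/C

At angle θ the dipole field magnitude is E = (kp/r³)·√(1 + 3cos²θ).
kp/r³ = (8.99×10⁹)(1.51×10⁻⁸) / (2.00)³ = 16.97 N/C.
√(1 + 3cos²32°) = √(1 + 3·0.7192) = √3.1576 ≈ 1.7770.
E ≈ 16.97 × 1.777 = 30.15 N/C.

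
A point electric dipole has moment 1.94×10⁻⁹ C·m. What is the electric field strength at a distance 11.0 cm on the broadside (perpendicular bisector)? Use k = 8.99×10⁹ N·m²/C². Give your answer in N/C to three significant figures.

E ≈ 1.31×10⁴ N/C

In the equatorial plane E = kp/r³.
E = (8.99×10⁹)(1.94×10⁻⁹) / (0.110)³ = 1.310×10⁴ N/C.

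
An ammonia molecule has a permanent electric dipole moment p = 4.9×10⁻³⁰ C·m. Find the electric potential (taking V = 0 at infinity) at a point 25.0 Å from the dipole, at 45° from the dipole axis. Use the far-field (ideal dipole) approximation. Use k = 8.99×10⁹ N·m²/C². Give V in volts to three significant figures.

V ≈ 0.00498 V

The dipole potential is V = kp cosθ / r².
V = (8.99×10⁹)(4.90×10⁻³⁰)·cos45° / (2.50×10⁻⁹)² = 0.004984 V.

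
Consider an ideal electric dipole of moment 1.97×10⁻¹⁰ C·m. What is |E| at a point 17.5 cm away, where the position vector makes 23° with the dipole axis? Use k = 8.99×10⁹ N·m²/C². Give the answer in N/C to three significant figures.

E ≈ 622 N/C

At angle θ the dipole field magnitude is E = (kp/r³)·√(1 + 3cos²θ).
kp/r³ = (8.99×10⁹)(1.97×10⁻¹⁰) / (0.175)³ = 330.5 N/C.
√(1 + 3cos²23°) = √(1 + 3·0.8473) = √3.5420 ≈ 1.8820.
E ≈ 330.5 × 1.882 = 621.9 N/C.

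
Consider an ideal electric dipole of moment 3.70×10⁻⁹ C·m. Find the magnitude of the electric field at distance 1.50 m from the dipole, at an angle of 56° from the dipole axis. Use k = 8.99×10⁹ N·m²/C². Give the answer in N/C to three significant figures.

At angle θ the dipole field magnitude is E = (kp/r³)·√(1 + 3cos²θ).
kp/r³ = (8.99×10⁹)(3.70×10⁻⁹) / (1.50)³ = 9.856 N/C.
√(1 + 3cos²56°) = √(1 + 3·0.3127) = √1.9381 ≈ 1.3922.
E ≈ 9.856 × 1.392 = 13.72 N/C.

E ≈ 13.7 N/C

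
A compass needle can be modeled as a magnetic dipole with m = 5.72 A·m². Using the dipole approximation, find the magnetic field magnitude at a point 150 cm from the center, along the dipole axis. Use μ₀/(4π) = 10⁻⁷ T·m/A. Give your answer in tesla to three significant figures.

B ≈ 3.39×10⁻⁷ T

On axis B = (μ₀/4π)·2m/r³.
B = 2·(10⁻⁷)·(5.72) / (1.50)³ = 3.390×10⁻⁷ T.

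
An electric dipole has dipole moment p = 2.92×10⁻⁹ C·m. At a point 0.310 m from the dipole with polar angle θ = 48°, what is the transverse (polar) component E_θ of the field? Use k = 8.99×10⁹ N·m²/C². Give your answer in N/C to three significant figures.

E_θ ≈ 655 N/C

For a dipole, E_θ = (kp sinθ)/r³.
kp/r³ = (8.99×10⁹)(2.92×10⁻⁹)/(0.310)³ = 881.2 N/C.
E_θ = 881.2·sin48° = 654.8 N/C.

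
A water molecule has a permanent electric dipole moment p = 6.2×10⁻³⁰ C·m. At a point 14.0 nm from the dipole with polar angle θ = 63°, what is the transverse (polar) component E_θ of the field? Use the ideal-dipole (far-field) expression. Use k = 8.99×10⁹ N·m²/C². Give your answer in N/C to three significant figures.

E_θ ≈ 1.81×10⁴ N/C

For a dipole, E_θ = (kp sinθ)/r³.
kp/r³ = (8.99×10⁹)(6.20×10⁻³⁰)/(1.40×10⁻⁸)³ = 2.031×10⁴ N/C.
E_θ = 2.031×10⁴·sin63° = 1.810×10⁴ N/C.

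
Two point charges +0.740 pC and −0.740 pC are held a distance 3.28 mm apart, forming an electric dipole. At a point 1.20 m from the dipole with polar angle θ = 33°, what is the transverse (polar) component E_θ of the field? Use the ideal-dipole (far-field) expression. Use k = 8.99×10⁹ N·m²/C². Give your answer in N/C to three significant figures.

Dipole moment p = qd = (7.40×10⁻¹³ C)(0.00328 m) = 2.427×10⁻¹⁵ C·m.
For a dipole, E_θ = (kp sinθ)/r³.
kp/r³ = (8.99×10⁹)(2.427×10⁻¹⁵)/(1.20)³ = 1.263×10⁻⁵ N/C.
E_θ = 1.263×10⁻⁵·sin33° = 6.877×10⁻⁶ N/C.

E_θ ≈ 6.88×10⁻⁶ N/C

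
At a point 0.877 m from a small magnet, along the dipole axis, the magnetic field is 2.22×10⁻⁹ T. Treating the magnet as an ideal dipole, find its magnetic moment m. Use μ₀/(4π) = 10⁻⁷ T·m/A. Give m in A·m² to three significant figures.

On axis B = (μ₀/4π)·2m/r³, so m = Br³·4π/(μ₀·2).
m = (2.22×10⁻⁹)·(0.877)³ / (2·10⁻⁷) = 0.007487 A·m².

m ≈ 0.00749 A·m²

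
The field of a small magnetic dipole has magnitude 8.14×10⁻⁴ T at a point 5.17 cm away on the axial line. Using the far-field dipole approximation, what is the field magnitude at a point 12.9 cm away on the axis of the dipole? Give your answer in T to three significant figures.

Dipole fields scale as 1/r³ in the far field; the geometry is the same at both points.
B₂ = B₁ · (r₁/r₂)³ = 8.14×10⁻⁴ · (5.17/12.9)³.
(r₁/r₂)³ = (0.4008)³ = 0.06437.
B₂ ≈ 5.240×10⁻⁵ T.

B ≈ 5.24×10⁻⁵ T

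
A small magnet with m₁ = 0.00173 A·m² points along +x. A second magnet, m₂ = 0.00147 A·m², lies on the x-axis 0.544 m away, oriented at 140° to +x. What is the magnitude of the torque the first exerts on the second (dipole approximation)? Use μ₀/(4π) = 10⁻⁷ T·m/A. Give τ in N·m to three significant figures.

Dipole B is on the axis of dipole A, so B₁ there is axial: B₁ = (μ₀/4π)·2m₁/r³ along +x.
B₁ = 2(10⁻⁷)(0.00173)/(0.544)³ = 2.149×10⁻⁹ T.
τ = m₂ B₁ sinθ.
τ = (0.00147)(2.149×10⁻⁹)·sin140° = 2.031×10⁻¹² N·m.

τ ≈ 2.03×10⁻¹² N·m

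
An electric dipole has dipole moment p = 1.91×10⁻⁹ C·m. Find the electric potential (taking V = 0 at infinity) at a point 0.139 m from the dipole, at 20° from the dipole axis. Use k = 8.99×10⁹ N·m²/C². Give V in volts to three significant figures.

The dipole potential is V = kp cosθ / r².
V = (8.99×10⁹)(1.91×10⁻⁹)·cos20° / (0.139)² = 835.1 V.

V ≈ 835 V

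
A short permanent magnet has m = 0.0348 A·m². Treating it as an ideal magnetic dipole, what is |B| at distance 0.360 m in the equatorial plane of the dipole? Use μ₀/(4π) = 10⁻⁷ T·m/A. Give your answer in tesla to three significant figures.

In the equatorial plane B = (μ₀/4π)·m/r³ (half the axial value).
B = (10⁻⁷)·(0.0348) / (0.360)³ = 7.459×10⁻⁸ T.

B ≈ 7.46×10⁻⁸ T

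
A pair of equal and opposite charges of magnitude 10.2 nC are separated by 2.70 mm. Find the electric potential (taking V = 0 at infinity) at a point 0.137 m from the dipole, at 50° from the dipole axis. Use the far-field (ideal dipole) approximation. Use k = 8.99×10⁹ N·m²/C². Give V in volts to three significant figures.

V ≈ 8.48 V

Dipole moment p = qd = (1.02×10⁻⁸ C)(0.00270 m) = 2.754×10⁻¹¹ C·m.
The dipole potential is V = kp cosθ / r².
V = (8.99×10⁹)(2.754×10⁻¹¹)·cos50° / (0.137)² = 8.479 V.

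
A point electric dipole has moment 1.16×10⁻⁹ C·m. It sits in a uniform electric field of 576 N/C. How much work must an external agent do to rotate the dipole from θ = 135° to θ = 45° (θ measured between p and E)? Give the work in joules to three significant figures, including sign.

W ≈ -9.45×10⁻⁷ J

W_ext = ΔU = U(θ₂) − U(θ₁) = −pE cosθ₂ − (−pE cosθ₁) = pE(cosθ₁ − cosθ₂).
W = (1.16×10⁻⁹)(576)·(cos135° − cos45°) = (6.682×10⁻⁷)·(-1.4142) = -9.449×10⁻⁷ J.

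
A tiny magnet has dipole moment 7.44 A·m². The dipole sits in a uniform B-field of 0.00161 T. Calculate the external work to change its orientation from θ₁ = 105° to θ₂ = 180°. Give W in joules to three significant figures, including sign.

W ≈ 0.00888 J

W_ext = ΔU = −mB cosθ₂ + mB cosθ₁ = mB(cosθ₁ − cosθ₂).
W = (7.44)(0.00161)·(cos105° − cos180°) = (0.01198)·(+0.7412) = 0.008878 J.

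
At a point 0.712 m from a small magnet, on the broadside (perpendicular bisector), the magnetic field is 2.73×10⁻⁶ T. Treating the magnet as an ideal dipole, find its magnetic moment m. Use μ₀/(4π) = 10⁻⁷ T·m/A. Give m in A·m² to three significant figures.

m ≈ 9.85 A·m²

In the equatorial plane B = (μ₀/4π)·m/r³, so m = Br³·4π/(μ₀).
m = (2.73×10⁻⁶)·(0.712)³ / (10⁻⁷) = 9.854 A·m².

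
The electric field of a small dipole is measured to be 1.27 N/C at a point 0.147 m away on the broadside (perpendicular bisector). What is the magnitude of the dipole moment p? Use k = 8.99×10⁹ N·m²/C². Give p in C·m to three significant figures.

In the equatorial plane E = kp/r³, so p = Er³/(k).
p = (1.27)·(0.147)³ / (8.99×10⁹) = 4.487×10⁻¹³ C·m.

p ≈ 4.49×10⁻¹³ C·m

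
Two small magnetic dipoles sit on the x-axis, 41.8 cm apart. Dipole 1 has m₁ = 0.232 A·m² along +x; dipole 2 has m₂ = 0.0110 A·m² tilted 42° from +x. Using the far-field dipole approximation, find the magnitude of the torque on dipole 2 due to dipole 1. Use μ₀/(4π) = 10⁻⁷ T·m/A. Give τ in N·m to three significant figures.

τ ≈ 4.68×10⁻⁹ N·m

Dipole B is on the axis of dipole A, so B₁ there is axial: B₁ = (μ₀/4π)·2m₁/r³ along +x.
B₁ = 2(10⁻⁷)(0.232)/(0.418)³ = 6.353×10⁻⁷ T.
τ = m₂ B₁ sinθ.
τ = (0.0110)(6.353×10⁻⁷)·sin42° = 4.676×10⁻⁹ N·m.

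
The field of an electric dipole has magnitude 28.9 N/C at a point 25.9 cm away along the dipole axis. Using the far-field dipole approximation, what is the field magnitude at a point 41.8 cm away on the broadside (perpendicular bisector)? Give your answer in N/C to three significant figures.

Dipole fields scale as 1/r³ in the far field.
The axial field is twice the equatorial field at the same r, so the geometry factor is 1/2.
E₂ = E₁ · (1/2) · (r₁/r₂)³ = 28.9 · 0.5 · (25.9/41.8)³.
(r₁/r₂)³ = (0.6196)³ = 0.2379.
E₂ ≈ 3.437 N/C.

E ≈ 3.44 N/C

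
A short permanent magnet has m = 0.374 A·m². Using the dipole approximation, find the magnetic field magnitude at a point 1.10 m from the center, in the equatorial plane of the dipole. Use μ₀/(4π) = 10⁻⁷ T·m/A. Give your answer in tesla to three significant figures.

B ≈ 2.81×10⁻⁸ T

In the equatorial plane B = (μ₀/4π)·m/r³ (half the axial value).
B = (10⁻⁷)·(0.374) / (1.10)³ = 2.810×10⁻⁸ T.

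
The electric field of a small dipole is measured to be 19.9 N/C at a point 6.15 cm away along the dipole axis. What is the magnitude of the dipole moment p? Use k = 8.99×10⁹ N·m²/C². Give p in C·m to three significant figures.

p ≈ 2.57×10⁻¹³ C·m

On axis E = 2kp/r³, so p = Er³/(2k).
p = (19.9)·(0.0615)³ / (2·8.99×10⁹) = 2.574×10⁻¹³ C·m.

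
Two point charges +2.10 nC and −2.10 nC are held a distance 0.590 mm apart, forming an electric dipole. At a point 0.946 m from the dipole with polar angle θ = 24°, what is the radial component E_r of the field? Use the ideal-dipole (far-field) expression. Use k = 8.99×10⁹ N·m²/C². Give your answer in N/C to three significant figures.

E_r ≈ 0.0240 N/C

Dipole moment p = qd = (2.10×10⁻⁹ C)(5.90×10⁻⁴ m) = 1.239×10⁻¹² C·m.
For a dipole, E_r = (2kp cosθ)/r³.
kp/r³ = (8.99×10⁹)(1.239×10⁻¹²)/(0.946)³ = 0.01316 N/C.
E_r = 2·0.01316·cos24° = 0.02404 N/C.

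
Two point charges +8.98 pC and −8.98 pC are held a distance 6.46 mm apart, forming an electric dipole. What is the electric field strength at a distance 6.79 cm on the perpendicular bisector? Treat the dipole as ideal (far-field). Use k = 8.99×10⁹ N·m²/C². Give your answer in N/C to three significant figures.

Dipole moment p = qd = (8.98×10⁻¹² C)(0.00646 m) = 5.801×10⁻¹⁴ C·m.
On the perpendicular bisector E = kp/r³ (half the axial value at the same distance).
E = (8.99×10⁹)(5.801×10⁻¹⁴) / (0.0679)³ = 1.666 N/C.

E ≈ 1.67 N/C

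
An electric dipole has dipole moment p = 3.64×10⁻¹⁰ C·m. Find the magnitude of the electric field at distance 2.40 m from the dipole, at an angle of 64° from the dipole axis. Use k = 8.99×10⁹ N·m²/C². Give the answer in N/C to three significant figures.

E ≈ 0.297 N/C

At angle θ the dipole field magnitude is E = (kp/r³)·√(1 + 3cos²θ).
kp/r³ = (8.99×10⁹)(3.64×10⁻¹⁰) / (2.40)³ = 0.2367 N/C.
√(1 + 3cos²64°) = √(1 + 3·0.1922) = √1.5765 ≈ 1.2556.
E ≈ 0.2367 × 1.256 = 0.2972 N/C.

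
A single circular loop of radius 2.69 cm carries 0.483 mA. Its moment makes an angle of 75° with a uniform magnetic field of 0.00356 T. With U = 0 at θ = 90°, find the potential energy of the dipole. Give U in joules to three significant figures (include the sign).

U ≈ -1.01×10⁻⁹ J

Magnetic moment m = IA = Iπa² = (4.83×10⁻⁴)·π·(0.0269)² = 1.098×10⁻⁶ A·m².
U = −m·B = −mB cosθ.
U = −(1.098×10⁻⁶)(0.00356)·cos75° = -1.012×10⁻⁹ J.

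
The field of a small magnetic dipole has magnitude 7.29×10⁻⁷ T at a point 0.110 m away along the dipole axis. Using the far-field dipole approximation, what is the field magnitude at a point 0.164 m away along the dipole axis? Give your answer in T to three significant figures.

Dipole fields scale as 1/r³ in the far field; the geometry is the same at both points.
B₂ = B₁ · (r₁/r₂)³ = 7.29×10⁻⁷ · (0.110/0.164)³.
(r₁/r₂)³ = (0.6707)³ = 0.3017.
B₂ ≈ 2.200×10⁻⁷ T.

B ≈ 2.20×10⁻⁷ T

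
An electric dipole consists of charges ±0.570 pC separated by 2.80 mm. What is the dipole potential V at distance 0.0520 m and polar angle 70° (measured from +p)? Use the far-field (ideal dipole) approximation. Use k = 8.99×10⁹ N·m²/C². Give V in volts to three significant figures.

V ≈ 0.00181 V

Dipole moment p = qd = (5.70×10⁻¹³ C)(0.00280 m) = 1.596×10⁻¹⁵ C·m.
The dipole potential is V = kp cosθ / r².
V = (8.99×10⁹)(1.596×10⁻¹⁵)·cos70° / (0.0520)² = 0.001815 V.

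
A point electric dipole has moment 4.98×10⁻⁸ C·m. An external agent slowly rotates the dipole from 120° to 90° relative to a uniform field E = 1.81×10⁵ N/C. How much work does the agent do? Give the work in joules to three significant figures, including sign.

W ≈ -0.00451 J

W_ext = ΔU = U(θ₂) − U(θ₁) = −pE cosθ₂ − (−pE cosθ₁) = pE(cosθ₁ − cosθ₂).
W = (4.98×10⁻⁸)(1.81×10⁵)·(cos120° − cos90°) = (0.009014)·(-0.5000) = -0.004507 J.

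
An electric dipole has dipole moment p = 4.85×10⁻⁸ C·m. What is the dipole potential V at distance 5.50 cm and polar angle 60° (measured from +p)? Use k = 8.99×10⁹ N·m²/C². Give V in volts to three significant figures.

V ≈ 7.21×10⁴ V

The dipole potential is V = kp cosθ / r².
V = (8.99×10⁹)(4.85×10⁻⁸)·cos60° / (0.0550)² = 7.207×10⁴ V.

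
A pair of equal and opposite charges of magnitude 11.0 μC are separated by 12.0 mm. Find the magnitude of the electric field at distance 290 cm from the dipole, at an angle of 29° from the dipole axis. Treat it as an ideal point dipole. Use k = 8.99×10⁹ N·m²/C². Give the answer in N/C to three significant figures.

E ≈ 88.3 N/C

Dipole moment p = qd = (1.10×10⁻⁵ C)(0.0120 m) = 1.32×10⁻⁷ C·m.
At angle θ the dipole field magnitude is E = (kp/r³)·√(1 + 3cos²θ).
kp/r³ = (8.99×10⁹)(1.32×10⁻⁷) / (2.90)³ = 48.66 N/C.
√(1 + 3cos²29°) = √(1 + 3·0.7650) = √3.2949 ≈ 1.8152.
E ≈ 48.66 × 1.815 = 88.32 N/C.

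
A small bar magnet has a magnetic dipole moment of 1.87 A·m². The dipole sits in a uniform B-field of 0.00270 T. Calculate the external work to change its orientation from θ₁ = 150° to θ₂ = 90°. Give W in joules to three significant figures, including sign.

W ≈ -0.00437 J

W_ext = ΔU = −mB cosθ₂ + mB cosθ₁ = mB(cosθ₁ − cosθ₂).
W = (1.87)(0.00270)·(cos150° − cos90°) = (0.005049)·(-0.8660) = -0.004373 J.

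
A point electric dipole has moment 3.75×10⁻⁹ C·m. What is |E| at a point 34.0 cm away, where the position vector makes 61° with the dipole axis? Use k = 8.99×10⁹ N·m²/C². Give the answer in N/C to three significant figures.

E ≈ 1120 N/C

At angle θ the dipole field magnitude is E = (kp/r³)·√(1 + 3cos²θ).
kp/r³ = (8.99×10⁹)(3.75×10⁻⁹) / (0.340)³ = 857.7 N/C.
√(1 + 3cos²61°) = √(1 + 3·0.2350) = √1.7051 ≈ 1.3058.
E ≈ 857.7 × 1.306 = 1120 N/C.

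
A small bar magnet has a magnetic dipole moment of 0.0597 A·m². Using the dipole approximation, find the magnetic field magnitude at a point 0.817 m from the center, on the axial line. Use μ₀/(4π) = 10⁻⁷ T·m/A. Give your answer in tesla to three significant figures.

On axis B = (μ₀/4π)·2m/r³.
B = 2·(10⁻⁷)·(0.0597) / (0.817)³ = 2.189×10⁻⁸ T.

B ≈ 2.19×10⁻⁸ T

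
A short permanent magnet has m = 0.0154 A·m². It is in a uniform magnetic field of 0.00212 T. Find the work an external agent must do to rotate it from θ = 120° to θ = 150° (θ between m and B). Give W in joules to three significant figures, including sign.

W ≈ 1.19×10⁻⁵ J

W_ext = ΔU = −mB cosθ₂ + mB cosθ₁ = mB(cosθ₁ − cosθ₂).
W = (0.0154)(0.00212)·(cos120° − cos150°) = (3.265×10⁻⁵)·(+0.3660) = 1.195×10⁻⁵ J.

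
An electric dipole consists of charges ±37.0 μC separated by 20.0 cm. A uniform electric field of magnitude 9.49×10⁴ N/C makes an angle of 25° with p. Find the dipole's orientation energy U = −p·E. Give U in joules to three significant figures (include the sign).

Dipole moment p = qd = (3.70×10⁻⁵ C)(0.200 m) = 7.40×10⁻⁶ C·m.
U = −p·E = −pE cosθ.
U = −(7.40×10⁻⁶)(9.49×10⁴)·cos25° = -0.6365 J.

U ≈ -0.636 J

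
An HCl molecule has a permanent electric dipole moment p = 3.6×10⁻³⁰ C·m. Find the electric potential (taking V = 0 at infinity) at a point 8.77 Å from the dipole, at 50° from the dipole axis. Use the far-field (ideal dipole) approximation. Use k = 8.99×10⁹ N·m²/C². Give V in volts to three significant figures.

V ≈ 0.0270 V

The dipole potential is V = kp cosθ / r².
V = (8.99×10⁹)(3.60×10⁻³⁰)·cos50° / (8.77×10⁻¹⁰)² = 0.02705 V.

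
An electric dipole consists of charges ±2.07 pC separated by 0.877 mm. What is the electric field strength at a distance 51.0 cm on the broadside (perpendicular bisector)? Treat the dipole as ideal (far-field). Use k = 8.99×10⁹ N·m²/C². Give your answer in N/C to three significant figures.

Dipole moment p = qd = (2.07×10⁻¹² C)(8.77×10⁻⁴ m) = 1.815×10⁻¹⁵ C·m.
On the perpendicular bisector E = kp/r³ (half the axial value at the same distance).
E = (8.99×10⁹)(1.815×10⁻¹⁵) / (0.510)³ = 1.230×10⁻⁴ N/C.

E ≈ 1.23×10⁻⁴ N/C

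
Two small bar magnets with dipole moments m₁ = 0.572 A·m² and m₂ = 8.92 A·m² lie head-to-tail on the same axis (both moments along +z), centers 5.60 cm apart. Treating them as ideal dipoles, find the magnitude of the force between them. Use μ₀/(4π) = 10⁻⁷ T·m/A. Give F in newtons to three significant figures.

On-axis B of dipole 1: B = (μ₀/4π)·2m₁/r³. Force on dipole 2: F = m₂·dB/dr.
dB/dr = −(μ₀/4π)·6m₁/r⁴, so |F| = (μ₀/4π)·6m₁m₂/r⁴.
F = 6(10⁻⁷)(0.572)(8.92)/(0.0560)⁴ = 0.3113 N.

F ≈ 0.311 N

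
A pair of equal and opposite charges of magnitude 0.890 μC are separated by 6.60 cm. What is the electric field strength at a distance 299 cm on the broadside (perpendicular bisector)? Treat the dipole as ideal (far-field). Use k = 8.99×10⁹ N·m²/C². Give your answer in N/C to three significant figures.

Dipole moment p = qd = (8.90×10⁻⁷ C)(0.0660 m) = 5.874×10⁻⁸ C·m.
In the equatorial plane E = kp/r³.
E = (8.99×10⁹)(5.874×10⁻⁸) / (2.99)³ = 19.76 N/C.

E ≈ 19.8 N/C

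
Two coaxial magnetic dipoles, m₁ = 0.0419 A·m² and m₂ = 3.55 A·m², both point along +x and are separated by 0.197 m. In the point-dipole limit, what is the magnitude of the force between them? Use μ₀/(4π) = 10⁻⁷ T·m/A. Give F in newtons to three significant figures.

F ≈ 5.93×10⁻⁵ N

On-axis B of dipole 1: B = (μ₀/4π)·2m₁/r³. Force on dipole 2: F = m₂·dB/dr.
dB/dr = −(μ₀/4π)·6m₁/r⁴, so |F| = (μ₀/4π)·6m₁m₂/r⁴.
F = 6(10⁻⁷)(0.0419)(3.55)/(0.197)⁴ = 5.926×10⁻⁵ N.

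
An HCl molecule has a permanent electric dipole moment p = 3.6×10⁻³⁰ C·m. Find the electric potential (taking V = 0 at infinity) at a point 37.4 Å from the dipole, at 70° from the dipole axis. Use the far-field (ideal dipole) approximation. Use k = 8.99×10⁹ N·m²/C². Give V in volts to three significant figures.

V ≈ 7.91×10⁻⁴ V

The dipole potential is V = kp cosθ / r².
V = (8.99×10⁹)(3.60×10⁻³⁰)·cos70° / (3.74×10⁻⁹)² = 7.914×10⁻⁴ V.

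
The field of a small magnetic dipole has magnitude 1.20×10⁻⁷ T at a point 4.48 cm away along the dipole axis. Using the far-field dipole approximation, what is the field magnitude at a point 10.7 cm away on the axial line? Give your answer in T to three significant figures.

Dipole fields scale as 1/r³ in the far field; the geometry is the same at both points.
B₂ = B₁ · (r₁/r₂)³ = 1.20×10⁻⁷ · (4.48/10.7)³.
(r₁/r₂)³ = (0.4187)³ = 0.0734.
B₂ ≈ 8.808×10⁻⁹ T.

B ≈ 8.81×10⁻⁹ T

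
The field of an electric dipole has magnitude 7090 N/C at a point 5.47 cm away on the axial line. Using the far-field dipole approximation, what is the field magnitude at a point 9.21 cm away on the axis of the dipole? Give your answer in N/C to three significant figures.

Dipole fields scale as 1/r³ in the far field; the geometry is the same at both points.
E₂ = E₁ · (r₁/r₂)³ = 7090 · (5.47/9.21)³.
(r₁/r₂)³ = (0.5939)³ = 0.2095.
E₂ ≈ 1485 N/C.

E ≈ 1490 N/C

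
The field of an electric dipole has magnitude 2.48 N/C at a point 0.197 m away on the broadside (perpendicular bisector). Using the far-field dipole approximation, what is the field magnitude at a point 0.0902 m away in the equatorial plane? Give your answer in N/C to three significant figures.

Dipole fields scale as 1/r³ in the far field; the geometry is the same at both points.
E₂ = E₁ · (r₁/r₂)³ = 2.48 · (0.197/0.0902)³.
(r₁/r₂)³ = (2.184)³ = 10.42.
E₂ ≈ 25.84 N/C.

E ≈ 25.8 N/C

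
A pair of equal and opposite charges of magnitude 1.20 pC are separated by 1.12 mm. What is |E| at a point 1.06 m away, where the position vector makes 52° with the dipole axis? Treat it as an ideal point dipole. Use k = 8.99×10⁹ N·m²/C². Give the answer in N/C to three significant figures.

E ≈ 1.48×10⁻⁵ N/C

Dipole moment p = qd = (1.20×10⁻¹² C)(0.00112 m) = 1.344×10⁻¹⁵ C·m.
At angle θ the dipole field magnitude is E = (kp/r³)·√(1 + 3cos²θ).
kp/r³ = (8.99×10⁹)(1.344×10⁻¹⁵) / (1.06)³ = 1.014×10⁻⁵ N/C.
√(1 + 3cos²52°) = √(1 + 3·0.3790) = √2.1371 ≈ 1.4619.
E ≈ 1.014×10⁻⁵ × 1.462 = 1.483×10⁻⁵ N/C.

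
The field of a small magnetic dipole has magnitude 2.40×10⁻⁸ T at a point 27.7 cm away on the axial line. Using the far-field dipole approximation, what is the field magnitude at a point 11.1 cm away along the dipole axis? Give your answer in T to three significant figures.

Dipole fields scale as 1/r³ in the far field; the geometry is the same at both points.
B₂ = B₁ · (r₁/r₂)³ = 2.40×10⁻⁸ · (27.7/11.1)³.
(r₁/r₂)³ = (2.495)³ = 15.54.
B₂ ≈ 3.730×10⁻⁷ T.

B ≈ 3.73×10⁻⁷ T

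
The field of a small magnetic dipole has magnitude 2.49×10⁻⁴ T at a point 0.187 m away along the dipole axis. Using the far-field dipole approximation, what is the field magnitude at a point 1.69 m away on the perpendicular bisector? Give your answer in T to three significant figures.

Dipole fields scale as 1/r³ in the far field.
The axial field is twice the equatorial field at the same r, so the geometry factor is 1/2.
B₂ = B₁ · (1/2) · (r₁/r₂)³ = 2.49×10⁻⁴ · 0.5 · (0.187/1.69)³.
(r₁/r₂)³ = (0.1107)³ = 0.001355.
B₂ ≈ 1.687×10⁻⁷ T.

B ≈ 1.69×10⁻⁷ T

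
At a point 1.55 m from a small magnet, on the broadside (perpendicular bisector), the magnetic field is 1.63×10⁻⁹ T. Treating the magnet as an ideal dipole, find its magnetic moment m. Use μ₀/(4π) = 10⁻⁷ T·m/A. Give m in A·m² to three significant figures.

m ≈ 0.0607 A·m²

In the equatorial plane B = (μ₀/4π)·m/r³, so m = Br³·4π/(μ₀).
m = (1.63×10⁻⁹)·(1.55)³ / (10⁻⁷) = 0.06070 A·m².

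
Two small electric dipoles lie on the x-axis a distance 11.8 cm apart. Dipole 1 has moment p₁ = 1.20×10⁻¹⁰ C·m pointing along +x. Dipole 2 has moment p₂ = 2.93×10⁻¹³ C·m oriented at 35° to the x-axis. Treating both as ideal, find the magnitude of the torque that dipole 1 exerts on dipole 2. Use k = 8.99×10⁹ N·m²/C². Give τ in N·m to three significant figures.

τ ≈ 2.21×10⁻¹⁰ N·m

The second dipole sits on the axis of the first, so the field there is axial: E₁ = 2kp₁/r³ along +x.
E₁ = 2(8.99×10⁹)(1.20×10⁻¹⁰)/(0.118)³ = 1313 N/C.
Torque on the second dipole: τ = p₂ E₁ sinθ.
τ = (2.93×10⁻¹³)(1313)·sin35° = 2.207×10⁻¹⁰ N·m.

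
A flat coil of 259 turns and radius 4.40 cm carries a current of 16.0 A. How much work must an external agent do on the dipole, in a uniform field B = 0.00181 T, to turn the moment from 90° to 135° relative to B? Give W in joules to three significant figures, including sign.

W ≈ 0.0323 J

m = NIA = NIπa² = 259·(16.0)·π·(0.0440)² = 25.2 A·m².
W_ext = ΔU = −mB cosθ₂ + mB cosθ₁ = mB(cosθ₁ − cosθ₂).
W = (25.2)(0.00181)·(cos90° − cos135°) = (0.04561)·(+0.7071) = 0.03225 J.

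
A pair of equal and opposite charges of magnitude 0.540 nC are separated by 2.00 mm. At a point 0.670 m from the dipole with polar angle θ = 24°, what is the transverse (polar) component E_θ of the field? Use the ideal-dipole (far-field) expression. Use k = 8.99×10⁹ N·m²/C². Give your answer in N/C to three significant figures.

Dipole moment p = qd = (5.40×10⁻¹⁰ C)(0.00200 m) = 1.08×10⁻¹² C·m.
For a dipole, E_θ = (kp sinθ)/r³.
kp/r³ = (8.99×10⁹)(1.08×10⁻¹²)/(0.670)³ = 0.03228 N/C.
E_θ = 0.03228·sin24° = 0.01313 N/C.

E_θ ≈ 0.0131 N/C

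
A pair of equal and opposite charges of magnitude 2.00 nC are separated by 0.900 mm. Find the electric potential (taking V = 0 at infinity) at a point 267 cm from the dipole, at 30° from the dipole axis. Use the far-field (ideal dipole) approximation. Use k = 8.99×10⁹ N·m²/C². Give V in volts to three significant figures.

V ≈ 0.00197 V

Dipole moment p = qd = (2.00×10⁻⁹ C)(9.00×10⁻⁴ m) = 1.80×10⁻¹² C·m.
The dipole potential is V = kp cosθ / r².
V = (8.99×10⁹)(1.80×10⁻¹²)·cos30° / (2.67)² = 0.001966 V.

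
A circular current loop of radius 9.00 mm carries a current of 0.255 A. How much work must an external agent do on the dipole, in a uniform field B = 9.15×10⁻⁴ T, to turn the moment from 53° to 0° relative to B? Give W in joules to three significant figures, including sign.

Magnetic moment m = IA = Iπa² = (0.255)·π·(0.00900)² = 6.489×10⁻⁵ A·m².
W_ext = ΔU = −mB cosθ₂ + mB cosθ₁ = mB(cosθ₁ − cosθ₂).
W = (6.489×10⁻⁵)(9.15×10⁻⁴)·(cos53° − cos0°) = (5.937×10⁻⁸)·(-0.3982) = -2.364×10⁻⁸ J.

W ≈ -2.36×10⁻⁸ J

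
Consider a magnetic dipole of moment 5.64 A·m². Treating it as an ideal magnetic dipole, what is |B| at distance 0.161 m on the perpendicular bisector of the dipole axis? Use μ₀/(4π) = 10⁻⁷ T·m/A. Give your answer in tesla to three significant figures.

B ≈ 1.35×10⁻⁴ T

In the equatorial plane B = (μ₀/4π)·m/r³ (half the axial value).
B = (10⁻⁷)·(5.64) / (0.161)³ = 1.351×10⁻⁴ T.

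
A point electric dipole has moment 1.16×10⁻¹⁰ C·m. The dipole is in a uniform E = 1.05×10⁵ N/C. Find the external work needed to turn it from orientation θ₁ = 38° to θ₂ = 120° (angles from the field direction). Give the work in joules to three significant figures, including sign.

W_ext = ΔU = U(θ₂) − U(θ₁) = −pE cosθ₂ − (−pE cosθ₁) = pE(cosθ₁ − cosθ₂).
W = (1.16×10⁻¹⁰)(1.05×10⁵)·(cos38° − cos120°) = (1.218×10⁻⁵)·(+1.2880) = 1.569×10⁻⁵ J.

W ≈ 1.57×10⁻⁵ J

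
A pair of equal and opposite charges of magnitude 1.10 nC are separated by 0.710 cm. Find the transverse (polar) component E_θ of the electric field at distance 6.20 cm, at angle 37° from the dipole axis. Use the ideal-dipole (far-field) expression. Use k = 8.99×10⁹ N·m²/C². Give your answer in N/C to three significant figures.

Dipole moment p = qd = (1.10×10⁻⁹ C)(0.00710 m) = 7.81×10⁻¹² C·m.
For a dipole, E_θ = (kp sinθ)/r³.
kp/r³ = (8.99×10⁹)(7.81×10⁻¹²)/(0.0620)³ = 294.6 N/C.
E_θ = 294.6·sin37° = 177.3 N/C.

E_θ ≈ 177 N/C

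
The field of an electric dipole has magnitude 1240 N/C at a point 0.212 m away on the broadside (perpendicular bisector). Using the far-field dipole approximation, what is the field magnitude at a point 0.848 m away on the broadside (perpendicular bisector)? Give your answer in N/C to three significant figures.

Dipole fields scale as 1/r³ in the far field; the geometry is the same at both points.
E₂ = E₁ · (r₁/r₂)³ = 1240 · (0.212/0.848)³.
(r₁/r₂)³ = (0.25)³ = 0.01562.
E₂ ≈ 19.38 N/C.

E ≈ 19.4 N/C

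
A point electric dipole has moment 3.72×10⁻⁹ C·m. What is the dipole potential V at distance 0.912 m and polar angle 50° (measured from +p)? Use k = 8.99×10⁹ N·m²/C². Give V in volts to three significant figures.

The dipole potential is V = kp cosθ / r².
V = (8.99×10⁹)(3.72×10⁻⁹)·cos50° / (0.912)² = 25.85 V.

V ≈ 25.8 V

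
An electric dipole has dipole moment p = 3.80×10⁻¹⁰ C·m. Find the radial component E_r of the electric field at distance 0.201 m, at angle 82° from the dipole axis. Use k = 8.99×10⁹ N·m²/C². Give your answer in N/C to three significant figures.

For a dipole, E_r = (2kp cosθ)/r³.
kp/r³ = (8.99×10⁹)(3.80×10⁻¹⁰)/(0.201)³ = 420.7 N/C.
E_r = 2·420.7·cos82° = 117.1 N/C.

E_r ≈ 117 N/C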